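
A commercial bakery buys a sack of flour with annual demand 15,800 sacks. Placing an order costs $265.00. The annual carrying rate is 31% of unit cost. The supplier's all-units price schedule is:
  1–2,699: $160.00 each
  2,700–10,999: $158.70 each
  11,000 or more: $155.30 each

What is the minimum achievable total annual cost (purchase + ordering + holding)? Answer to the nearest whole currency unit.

TC* ≈ $2,548,380

Holding cost per unit per year at price C is H = 0.31·C.
Candidates are each tier's EOQ (if it falls in that tier) and each price-break quantity.
EOQ at $160.00 = 410.9 (feasible in tier 1): TC = 15,800×$160.00 + (15,800/410.9)×265 + (410.9/2)×0.31×$160.00 = $2,548,380.15.
EOQ at $158.70 = 412.6 < 2700, so use break Q=2700: TC = 15,800×$158.70 + (15,800/2700.0)×265 + (2700.0/2)×0.31×$158.70 = $2,575,426.69.
EOQ at $155.30 = 417.1 < 11000, so use break Q=11000: TC = 15,800×$155.30 + (15,800/11000.0)×265 + (11000.0/2)×0.31×$155.30 = $2,718,907.14.
Lowest total cost among the candidates is at Q = 410.9.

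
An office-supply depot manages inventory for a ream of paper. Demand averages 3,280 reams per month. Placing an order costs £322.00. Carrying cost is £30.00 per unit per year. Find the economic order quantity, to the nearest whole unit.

Annual demand D = 3,280 × 12 = 39,360.
EOQ = √(2DS / H) = √(2 × 39,360 × 322 / 30).
= √(25,347,840 / 30) = √844,928 ≈ 919.200.

Q* ≈ 919 reams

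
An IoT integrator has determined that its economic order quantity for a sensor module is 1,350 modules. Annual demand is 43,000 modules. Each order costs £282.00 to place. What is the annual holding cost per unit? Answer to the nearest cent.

Squaring Q* = √(2DS/H) gives Q*² = 2DS/H.
From Q* = √(2DS/H): H = 2DS / Q*² = 2 × 43,000 × 282 / 1,350² = 13.3070.

H ≈ £13.31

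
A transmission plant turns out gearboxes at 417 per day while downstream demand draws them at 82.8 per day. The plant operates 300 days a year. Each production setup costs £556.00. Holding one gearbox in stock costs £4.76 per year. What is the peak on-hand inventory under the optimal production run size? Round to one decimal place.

I_max ≈ 2,156.6 gearboxes

Annual demand D = 82.8 × 300 = 24,840.
Production build-up factor (1 − d/p) = 1 − 82.8/417 = 0.8014.
Q* = √(2DS / (H(1 − d/p))) = √(2 × 24,840 × 556 / (4.76 × 0.8014)).
= √(27,622,080 / 3.8148) ≈ 2690.850.
Maximum inventory = Q*(1 − d/p) = 2690.850 × 0.8014 ≈ 2156.552.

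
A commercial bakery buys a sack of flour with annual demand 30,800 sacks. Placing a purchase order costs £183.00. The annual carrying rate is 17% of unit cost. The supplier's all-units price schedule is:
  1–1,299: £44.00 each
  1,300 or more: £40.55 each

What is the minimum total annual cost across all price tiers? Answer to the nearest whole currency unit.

Holding cost per unit per year at price C is H = 0.17·C.
For each price level, check whether its EOQ is feasible; otherwise the best quantity at that price is the breakpoint.
EOQ at £44.00 = 1227.6 (feasible in tier 1): TC = 30,800×£44.00 + (30,800/1227.6)×183 + (1227.6/2)×0.17×£44.00 = £1,364,382.62.
EOQ at £40.55 = 1278.8 < 1300, so use break Q=1300: TC = 30,800×£40.55 + (30,800/1300.0)×183 + (1300.0/2)×0.17×£40.55 = £1,257,756.47.
Lowest total cost among the candidates is at Q = 1300.0.

TC* ≈ £1,257,756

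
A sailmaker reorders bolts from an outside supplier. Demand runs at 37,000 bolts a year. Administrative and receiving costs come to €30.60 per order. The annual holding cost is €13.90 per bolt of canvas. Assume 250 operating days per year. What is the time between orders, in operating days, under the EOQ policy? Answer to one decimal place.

The optimal lot size = √(2DS/H) = √(2 × 37,000 × 30.6 / 13.9) ≈ 403.62.
Cycle time = Q*/D × 250 = 403.62 / 37,000 × 250 ≈ 2.727 days.

T ≈ 2.7 days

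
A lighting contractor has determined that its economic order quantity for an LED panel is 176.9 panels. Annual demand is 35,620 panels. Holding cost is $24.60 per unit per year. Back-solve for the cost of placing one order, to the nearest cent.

Squaring Q* = √(2DS/H) gives Q*² = 2DS/H.
From Q* = √(2DS/H): S = Q*²H / (2D) = 176.9² × 24.6 / (2 × 35,620) = 10.8060.

S ≈ $10.81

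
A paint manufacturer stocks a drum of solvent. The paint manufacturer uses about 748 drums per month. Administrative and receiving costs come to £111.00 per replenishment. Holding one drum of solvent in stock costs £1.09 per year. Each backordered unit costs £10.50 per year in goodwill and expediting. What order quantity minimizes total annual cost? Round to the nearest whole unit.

Q* ≈ 1,421 drums

Annual demand D = 748 × 12 = 8,976.
With planned backorders, Q* = √(2DS/H) · √((H+B)/B).
√(2DS/H) = √(2 × 8,976 × 111 / 1.09) = 1352.087.
√((H+B)/B) = √((1.09+10.5)/10.5) = 1.0506.
Q* ≈ 1420.534.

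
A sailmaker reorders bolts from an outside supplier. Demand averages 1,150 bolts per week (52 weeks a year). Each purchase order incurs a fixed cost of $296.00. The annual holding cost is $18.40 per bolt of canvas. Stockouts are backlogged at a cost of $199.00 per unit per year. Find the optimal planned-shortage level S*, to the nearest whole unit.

Annual demand D = 1,150 × 52 = 59,800.
With planned backorders, Q* = √(2DS/H) · √((H+B)/B).
√(2DS/H) = √(2 × 59,800 × 296 / 18.4) = 1387.083.
√((H+B)/B) = √((18.4+199)/199) = 1.0452.
Q* ≈ 1449.792.
S* = Q* · H/(H+B) = 1449.792 × 18.4/217.4 ≈ 122.706.

S* ≈ 123 bolts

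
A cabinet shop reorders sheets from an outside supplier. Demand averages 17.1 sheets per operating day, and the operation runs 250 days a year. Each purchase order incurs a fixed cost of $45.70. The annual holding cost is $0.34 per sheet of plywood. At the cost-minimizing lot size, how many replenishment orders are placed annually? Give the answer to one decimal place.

N ≈ 4.0 orders per year

Annual demand D = 17.1 × 250 = 4,275.
EOQ = √(2DS/H) = √(2 × 4,275 × 45.7 / 0.34) ≈ 1072.02.
Orders per year = D / Q* = 4,275 / 1072.02 ≈ 3.988.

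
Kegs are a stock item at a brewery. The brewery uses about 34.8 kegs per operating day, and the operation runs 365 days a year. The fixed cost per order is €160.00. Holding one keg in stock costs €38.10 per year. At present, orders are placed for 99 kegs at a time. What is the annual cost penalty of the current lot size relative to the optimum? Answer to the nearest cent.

Extra cost ≈ €9,970.05 per year

Annual demand D = 34.8 × 365 = 12,702.
EOQ = √(2DS/H) = √(2 × 12,702 × 160 / 38.1) ≈ 326.62.
Cost at Q* = (D/Q*)S + (Q*/2)H = √(2DSH) ≈ €12,444.39.
Cost at Q = 99: (12,702/99)×160 + (99/2)×38.1 = €20,528.48 + €1,885.95 = €22,414.43.
Excess = €22,414.43 − €12,444.39 = €9,970.05.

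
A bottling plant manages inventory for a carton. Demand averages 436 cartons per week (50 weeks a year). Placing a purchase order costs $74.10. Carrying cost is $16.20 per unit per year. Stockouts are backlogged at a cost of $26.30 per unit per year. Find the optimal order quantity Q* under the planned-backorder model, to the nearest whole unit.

Q* ≈ 568 cartons

Annual demand D = 436 × 50 = 21,800.
With planned backorders, Q* = √(2DS/H) · √((H+B)/B).
√(2DS/H) = √(2 × 21,800 × 74.1 / 16.2) = 446.575.
√((H+B)/B) = √((16.2+26.3)/26.3) = 1.2712.
Q* ≈ 567.690.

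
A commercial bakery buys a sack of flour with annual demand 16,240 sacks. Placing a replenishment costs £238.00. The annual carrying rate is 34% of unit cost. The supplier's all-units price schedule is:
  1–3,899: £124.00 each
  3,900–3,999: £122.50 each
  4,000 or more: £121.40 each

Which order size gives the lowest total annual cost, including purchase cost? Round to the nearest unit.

Holding cost per unit per year at price C is H = 0.34·C.
For each price level, check whether its EOQ is feasible; otherwise the best quantity at that price is the breakpoint.
EOQ at £124.00 = 428.2 (feasible in tier 1): TC = 16,240×£124.00 + (16,240/428.2)×238 + (428.2/2)×0.34×£124.00 = £2,031,812.89.
EOQ at £122.50 = 430.8 < 3900, so use break Q=3900: TC = 16,240×£122.50 + (16,240/3900.0)×238 + (3900.0/2)×0.34×£122.50 = £2,071,608.56.
EOQ at £121.40 = 432.8 < 4000, so use break Q=4000: TC = 16,240×£121.40 + (16,240/4000.0)×238 + (4000.0/2)×0.34×£121.40 = £2,055,054.28.
Lowest total cost is £2,031,812.89 at Q = 428.2.

Q* ≈ 428 sacks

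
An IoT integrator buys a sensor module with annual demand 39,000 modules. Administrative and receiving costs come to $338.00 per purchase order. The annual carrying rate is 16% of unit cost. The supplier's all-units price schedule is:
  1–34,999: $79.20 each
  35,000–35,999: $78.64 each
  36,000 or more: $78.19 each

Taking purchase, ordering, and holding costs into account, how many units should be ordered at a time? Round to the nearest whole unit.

Q* ≈ 1,442 modules

Holding cost per unit per year at price C is H = 0.16·C.
Candidates are each tier's EOQ (if it falls in that tier) and each price-break quantity.
EOQ at $79.20 = 1442.4 (feasible in tier 1): TC = 39,000×$79.20 + (39,000/1442.4)×338 + (1442.4/2)×0.16×$79.20 = $3,107,077.98.
EOQ at $78.64 = 1447.5 < 35000, so use break Q=35000: TC = 39,000×$78.64 + (39,000/35000.0)×338 + (35000.0/2)×0.16×$78.64 = $3,287,528.63.
EOQ at $78.19 = 1451.7 < 36000, so use break Q=36000: TC = 39,000×$78.19 + (39,000/36000.0)×338 + (36000.0/2)×0.16×$78.19 = $3,274,963.37.
Lowest total cost is $3,107,077.98 at Q = 1442.4.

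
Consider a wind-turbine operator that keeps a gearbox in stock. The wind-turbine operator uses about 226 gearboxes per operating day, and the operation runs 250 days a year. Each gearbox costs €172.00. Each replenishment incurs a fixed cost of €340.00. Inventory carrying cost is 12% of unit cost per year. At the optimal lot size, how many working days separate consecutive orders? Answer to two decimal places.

T ≈ 6.04 days

Annual demand D = 226 × 250 = 56,500.
Holding cost H = 0.12 × €172.00 = €20.6400 per unit per year.
EOQ = √(2DS/H) = √(2 × 56,500 × 340 / 20.64) ≈ 1364.34.
Cycle time = Q*/D × 250 = 1364.34 / 56,500 × 250 ≈ 6.037 days.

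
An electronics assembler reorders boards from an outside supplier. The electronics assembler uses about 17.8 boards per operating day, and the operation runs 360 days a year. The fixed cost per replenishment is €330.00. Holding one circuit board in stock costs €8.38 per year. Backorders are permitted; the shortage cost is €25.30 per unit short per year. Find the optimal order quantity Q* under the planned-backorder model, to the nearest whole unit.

Annual demand D = 17.8 × 360 = 6,408.
With planned backorders, Q* = √(2DS/H) · √((H+B)/B).
√(2DS/H) = √(2 × 6,408 × 330 / 8.38) = 710.414.
√((H+B)/B) = √((8.38+25.3)/25.3) = 1.1538.
Q* ≈ 819.666.

Q* ≈ 820 boards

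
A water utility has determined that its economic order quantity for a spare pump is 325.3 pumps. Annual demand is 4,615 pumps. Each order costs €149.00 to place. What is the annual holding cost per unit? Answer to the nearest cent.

Squaring Q* = √(2DS/H) gives Q*² = 2DS/H.
From Q* = √(2DS/H): H = 2DS / Q*² = 2 × 4,615 × 149 / 325.3² = 12.9963.

H ≈ €13.00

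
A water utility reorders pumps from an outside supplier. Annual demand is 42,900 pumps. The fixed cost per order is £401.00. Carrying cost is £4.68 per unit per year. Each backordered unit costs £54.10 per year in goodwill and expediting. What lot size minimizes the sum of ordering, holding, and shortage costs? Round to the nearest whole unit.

With planned backorders, Q* = √(2DS/H) · √((H+B)/B).
√(2DS/H) = √(2 × 42,900 × 401 / 4.68) = 2711.396.
√((H+B)/B) = √((4.68+54.1)/54.1) = 1.0424.
Q* ≈ 2826.240.

Q* ≈ 2,826 pumps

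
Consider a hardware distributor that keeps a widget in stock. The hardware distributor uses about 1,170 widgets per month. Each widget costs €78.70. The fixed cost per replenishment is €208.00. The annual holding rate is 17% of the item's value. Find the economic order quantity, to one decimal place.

Q* ≈ 660.7 widgets

Annual demand D = 1,170 × 12 = 14,040.
Holding cost H = 0.17 × €78.70 = €13.3790 per unit per year.
EOQ = √(2DS / H) = √(2 × 14,040 × 208 / 13.379).
= √(5,840,640 / 13.379) = √436,552.8066 ≈ 660.721.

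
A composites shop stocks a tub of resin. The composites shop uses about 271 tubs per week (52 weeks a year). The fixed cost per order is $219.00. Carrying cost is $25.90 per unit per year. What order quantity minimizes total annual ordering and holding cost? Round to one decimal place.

Annual demand D = 271 × 52 = 14,092.
EOQ = √(2DS / H) = √(2 × 14,092 × 219 / 25.9).
= √(6,172,296 / 25.9) = √238,312.5869 ≈ 488.173.

Q* ≈ 488.2 tubs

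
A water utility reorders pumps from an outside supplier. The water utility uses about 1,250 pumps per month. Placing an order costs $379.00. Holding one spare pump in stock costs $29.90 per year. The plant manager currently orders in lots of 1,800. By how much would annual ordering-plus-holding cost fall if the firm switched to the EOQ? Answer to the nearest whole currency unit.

Extra cost ≈ $11,630 per year

Annual demand D = 1,250 × 12 = 15,000.
EOQ = √(2DS/H) = √(2 × 15,000 × 379 / 29.9) ≈ 616.66.
Cost at Q* = (D/Q*)S + (Q*/2)H = √(2DSH) ≈ $18,438.09.
Cost at Q = 1,800: (15,000/1,800)×379 + (1,800/2)×29.9 = $3,158.33 + $26,910.00 = $30,068.33.
Excess = $30,068.33 − $18,438.09 = $11,630.25.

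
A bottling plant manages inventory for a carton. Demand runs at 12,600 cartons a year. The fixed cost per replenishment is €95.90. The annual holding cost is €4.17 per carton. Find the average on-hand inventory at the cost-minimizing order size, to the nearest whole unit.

Q* = √(2DS/H) = √(2 × 12,600 × 95.9 / 4.17) ≈ 761.27.
Average inventory = Q*/2 ≈ 761.27 / 2 = 380.637.

Average inventory ≈ 381 cartons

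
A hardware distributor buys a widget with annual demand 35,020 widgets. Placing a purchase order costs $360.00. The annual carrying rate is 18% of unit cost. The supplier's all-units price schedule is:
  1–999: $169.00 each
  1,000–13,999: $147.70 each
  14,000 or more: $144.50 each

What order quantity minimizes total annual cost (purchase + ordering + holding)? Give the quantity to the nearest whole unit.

Holding cost per unit per year at price C is H = 0.18·C.
Candidates are each tier's EOQ (if it falls in that tier) and each price-break quantity.
EOQ at $169.00 = 910.4 (feasible in tier 1): TC = 35,020×$169.00 + (35,020/910.4)×360 + (910.4/2)×0.18×$169.00 = $5,946,075.16.
EOQ at $147.70 = 973.9 < 1000, so use break Q=1000: TC = 35,020×$147.70 + (35,020/1000.0)×360 + (1000.0/2)×0.18×$147.70 = $5,198,354.20.
EOQ at $144.50 = 984.6 < 14000, so use break Q=14000: TC = 35,020×$144.50 + (35,020/14000.0)×360 + (14000.0/2)×0.18×$144.50 = $5,243,360.51.
Lowest total cost is $5,198,354.20 at Q = 1000.0.

Q* ≈ 1,000 widgets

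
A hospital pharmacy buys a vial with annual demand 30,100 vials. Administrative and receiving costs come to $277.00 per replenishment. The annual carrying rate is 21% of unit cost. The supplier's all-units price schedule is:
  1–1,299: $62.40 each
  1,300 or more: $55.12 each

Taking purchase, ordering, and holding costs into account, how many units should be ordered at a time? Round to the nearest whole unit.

Holding cost per unit per year at price C is H = 0.21·C.
For each price level, check whether its EOQ is feasible; otherwise the best quantity at that price is the breakpoint.
EOQ at $62.40 = 1128.1 (feasible in tier 1): TC = 30,100×$62.40 + (30,100/1128.1)×277 + (1128.1/2)×0.21×$62.40 = $1,893,022.23.
EOQ at $55.12 = 1200.3 < 1300, so use break Q=1300: TC = 30,100×$55.12 + (30,100/1300.0)×277 + (1300.0/2)×0.21×$55.12 = $1,673,049.50.
Lowest total cost is $1,673,049.50 at Q = 1300.0.

Q* ≈ 1,300 vials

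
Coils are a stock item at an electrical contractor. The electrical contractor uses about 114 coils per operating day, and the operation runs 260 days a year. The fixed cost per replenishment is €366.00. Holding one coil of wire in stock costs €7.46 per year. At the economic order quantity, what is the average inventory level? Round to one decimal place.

Average inventory ≈ 852.7 coils

Annual demand D = 114 × 260 = 29,640.
The optimal lot size = √(2DS/H) = √(2 × 29,640 × 366 / 7.46) ≈ 1705.40.
Average inventory = Q*/2 ≈ 1705.40 / 2 = 852.698.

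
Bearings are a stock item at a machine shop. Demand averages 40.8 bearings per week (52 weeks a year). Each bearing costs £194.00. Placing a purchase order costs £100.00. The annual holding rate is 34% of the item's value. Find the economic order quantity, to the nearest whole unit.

Q* ≈ 80 bearings

Annual demand D = 40.8 × 52 = 2,121.6.
Holding cost H = 0.34 × £194.00 = £65.9600 per unit per year.
EOQ = √(2DS / H) = √(2 × 2,121.6 × 100 / 65.96).
= √(424,320 / 65.96) = √6,432.9897 ≈ 80.206.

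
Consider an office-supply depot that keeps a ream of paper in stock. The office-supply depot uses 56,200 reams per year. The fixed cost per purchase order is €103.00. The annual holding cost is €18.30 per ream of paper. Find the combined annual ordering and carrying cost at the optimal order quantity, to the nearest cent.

TC* ≈ €14,555.51

EOQ = √(2DS/H) = √(2 × 56,200 × 103 / 18.3) ≈ 795.38.
At the optimum the two cost components are equal, so total cost = 2·(Q*/2)H = Q*·H.
Minimum total = √(2DSH) = √(2 × 56,200 × 103 × 18.3) ≈ 14555.506.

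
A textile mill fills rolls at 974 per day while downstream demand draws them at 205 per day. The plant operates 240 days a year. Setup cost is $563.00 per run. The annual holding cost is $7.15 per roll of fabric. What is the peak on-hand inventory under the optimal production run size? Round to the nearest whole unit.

I_max ≈ 2,473 rolls

Annual demand D = 205 × 240 = 49,200.
Production build-up factor (1 − d/p) = 1 − 205/974 = 0.7895.
Q* = √(2DS / (H(1 − d/p))) = √(2 × 49,200 × 563 / (7.15 × 0.7895)).
= √(55,399,200 / 5.6451) ≈ 3132.673.
Maximum inventory = Q*(1 − d/p) = 3132.673 × 0.7895 ≈ 2473.332.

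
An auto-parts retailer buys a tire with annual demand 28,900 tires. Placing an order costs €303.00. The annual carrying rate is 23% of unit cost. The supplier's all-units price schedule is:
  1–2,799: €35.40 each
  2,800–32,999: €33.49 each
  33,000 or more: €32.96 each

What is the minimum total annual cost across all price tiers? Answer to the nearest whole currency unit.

Holding cost per unit per year at price C is H = 0.23·C.
Candidates are each tier's EOQ (if it falls in that tier) and each price-break quantity.
EOQ at €35.40 = 1466.6 (feasible in tier 1): TC = 28,900×€35.40 + (28,900/1466.6)×303 + (1466.6/2)×0.23×€35.40 = €1,035,001.28.
EOQ at €33.49 = 1507.9 < 2800, so use break Q=2800: TC = 28,900×€33.49 + (28,900/2800.0)×303 + (2800.0/2)×0.23×€33.49 = €981,772.17.
EOQ at €32.96 = 1519.9 < 33000, so use break Q=33000: TC = 28,900×€32.96 + (28,900/33000.0)×303 + (33000.0/2)×0.23×€32.96 = €1,077,892.55.
Lowest total cost among the candidates is at Q = 2800.0.

TC* ≈ €981,772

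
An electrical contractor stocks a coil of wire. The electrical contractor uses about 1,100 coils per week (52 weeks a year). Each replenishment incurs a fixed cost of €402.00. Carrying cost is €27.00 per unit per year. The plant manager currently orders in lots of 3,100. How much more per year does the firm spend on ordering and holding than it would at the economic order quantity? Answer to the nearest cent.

Extra cost ≈ €14,029.82 per year

Annual demand D = 1,100 × 52 = 57,200.
EOQ = √(2DS/H) = √(2 × 57,200 × 402 / 27) ≈ 1305.10.
Cost at Q* = (D/Q*)S + (Q*/2)H = √(2DSH) ≈ €35,237.73.
Cost at Q = 3,100: (57,200/3,100)×402 + (3,100/2)×27 = €7,417.55 + €41,850.00 = €49,267.55.
Excess = €49,267.55 − €35,237.73 = €14,029.82.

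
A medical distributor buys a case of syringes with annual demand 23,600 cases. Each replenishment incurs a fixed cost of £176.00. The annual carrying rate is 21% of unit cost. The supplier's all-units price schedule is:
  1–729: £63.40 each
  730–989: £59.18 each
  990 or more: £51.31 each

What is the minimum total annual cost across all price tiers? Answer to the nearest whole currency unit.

TC* ≈ £1,220,445

Holding cost per unit per year at price C is H = 0.21·C.
For each price level, check whether its EOQ is feasible; otherwise the best quantity at that price is the breakpoint.
Tier 1 (£63.40): EOQ = 789.9 exceeds tier's upper bound 729, so this tier is dominated.
EOQ at £59.18 = 817.6 (feasible in tier 2): TC = 23,600×£59.18 + (23,600/817.6)×176 + (817.6/2)×0.21×£59.18 = £1,406,808.72.
EOQ at £51.31 = 878.0 < 990, so use break Q=990: TC = 23,600×£51.31 + (23,600/990.0)×176 + (990.0/2)×0.21×£51.31 = £1,220,445.23.
Lowest total cost among the candidates is at Q = 990.0.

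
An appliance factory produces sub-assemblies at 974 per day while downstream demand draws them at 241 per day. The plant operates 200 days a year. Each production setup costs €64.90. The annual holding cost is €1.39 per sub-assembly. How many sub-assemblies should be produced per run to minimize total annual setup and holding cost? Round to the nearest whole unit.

Annual demand D = 241 × 200 = 48,200.
Production build-up factor (1 − d/p) = 1 − 241/974 = 0.7526.
Q* = √(2DS / (H(1 − d/p))) = √(2 × 48,200 × 64.9 / (1.39 × 0.7526)).
= √(6,256,360 / 1.0461) ≈ 2445.575.

Q* ≈ 2,446 sub-assemblies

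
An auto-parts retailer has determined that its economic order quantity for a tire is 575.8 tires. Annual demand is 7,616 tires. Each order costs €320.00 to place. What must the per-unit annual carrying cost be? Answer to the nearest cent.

H ≈ €14.70

The basic EOQ model gives Q* = √(2DS/H); rearrange for the unknown.
From Q* = √(2DS/H): H = 2DS / Q*² = 2 × 7,616 × 320 / 575.8² = 14.7016.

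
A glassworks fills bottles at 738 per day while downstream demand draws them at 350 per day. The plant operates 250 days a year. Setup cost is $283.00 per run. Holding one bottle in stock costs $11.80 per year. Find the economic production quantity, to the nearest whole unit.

Q* ≈ 2,825 bottles

Annual demand D = 350 × 250 = 87,500.
Production build-up factor (1 − d/p) = 1 − 350/738 = 0.5257.
Q* = √(2DS / (H(1 − d/p))) = √(2 × 87,500 × 283 / (11.8 × 0.5257)).
= √(49,525,000 / 6.2038) ≈ 2825.424.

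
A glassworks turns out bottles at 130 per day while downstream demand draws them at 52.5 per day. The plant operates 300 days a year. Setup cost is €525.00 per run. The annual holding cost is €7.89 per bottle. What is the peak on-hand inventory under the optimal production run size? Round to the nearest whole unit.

I_max ≈ 1,118 bottles

Annual demand D = 52.5 × 300 = 15,750.
Production build-up factor (1 − d/p) = 1 − 52.5/130 = 0.5962.
Q* = √(2DS / (H(1 − d/p))) = √(2 × 15,750 × 525 / (7.89 × 0.5962)).
= √(16,537,500 / 4.7037) ≈ 1875.069.
Maximum inventory = Q*(1 − d/p) = 1875.069 × 0.5962 ≈ 1117.830.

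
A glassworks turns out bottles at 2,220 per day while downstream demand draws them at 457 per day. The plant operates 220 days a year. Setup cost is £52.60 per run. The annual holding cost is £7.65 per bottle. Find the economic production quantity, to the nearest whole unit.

Annual demand D = 457 × 220 = 100,540.
Production build-up factor (1 − d/p) = 1 − 457/2,220 = 0.7941.
Q* = √(2DS / (H(1 − d/p))) = √(2 × 100,540 × 52.6 / (7.65 × 0.7941)).
= √(10,576,808 / 6.0752) ≈ 1319.462.

Q* ≈ 1,319 bottles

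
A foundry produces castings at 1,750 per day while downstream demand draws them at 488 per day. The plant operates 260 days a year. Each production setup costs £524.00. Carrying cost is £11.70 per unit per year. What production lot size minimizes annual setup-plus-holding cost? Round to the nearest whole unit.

Q* ≈ 3,970 castings

Annual demand D = 488 × 260 = 126,880.
Production build-up factor (1 − d/p) = 1 − 488/1,750 = 0.7211.
Q* = √(2DS / (H(1 − d/p))) = √(2 × 126,880 × 524 / (11.7 × 0.7211)).
= √(132,970,240 / 8.4374) ≈ 3969.846.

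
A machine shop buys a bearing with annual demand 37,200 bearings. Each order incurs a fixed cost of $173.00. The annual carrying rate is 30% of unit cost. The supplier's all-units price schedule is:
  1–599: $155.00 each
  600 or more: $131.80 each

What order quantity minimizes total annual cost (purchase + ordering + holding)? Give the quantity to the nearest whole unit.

Q* ≈ 600 bearings

Holding cost per unit per year at price C is H = 0.30·C.
Candidates are each tier's EOQ (if it falls in that tier) and each price-break quantity.
EOQ at $155.00 = 526.1 (feasible in tier 1): TC = 37,200×$155.00 + (37,200/526.1)×173 + (526.1/2)×0.30×$155.00 = $5,790,464.48.
EOQ at $131.80 = 570.5 < 600, so use break Q=600: TC = 37,200×$131.80 + (37,200/600.0)×173 + (600.0/2)×0.30×$131.80 = $4,925,548.00.
Lowest total cost is $4,925,548.00 at Q = 600.0.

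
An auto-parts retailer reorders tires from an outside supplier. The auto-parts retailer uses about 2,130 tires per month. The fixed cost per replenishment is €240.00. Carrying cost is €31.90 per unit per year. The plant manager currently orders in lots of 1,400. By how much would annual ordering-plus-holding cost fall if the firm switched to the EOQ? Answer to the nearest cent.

Extra cost ≈ €6,928.52 per year

Annual demand D = 2,130 × 12 = 25,560.
EOQ = √(2DS/H) = √(2 × 25,560 × 240 / 31.9) ≈ 620.16.
Cost at Q* = (D/Q*)S + (Q*/2)H = √(2DSH) ≈ €19,783.19.
Cost at Q = 1,400: (25,560/1,400)×240 + (1,400/2)×31.9 = €4,381.71 + €22,330.00 = €26,711.71.
Excess = €26,711.71 − €19,783.19 = €6,928.52.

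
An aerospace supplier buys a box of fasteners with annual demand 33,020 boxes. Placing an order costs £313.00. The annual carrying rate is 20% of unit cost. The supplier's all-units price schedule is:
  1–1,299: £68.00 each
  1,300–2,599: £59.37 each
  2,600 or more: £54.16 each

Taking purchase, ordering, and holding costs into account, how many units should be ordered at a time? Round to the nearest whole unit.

Holding cost per unit per year at price C is H = 0.20·C.
Candidates are each tier's EOQ (if it falls in that tier) and each price-break quantity.
EOQ at £68.00 = 1232.8 (feasible in tier 1): TC = 33,020×£68.00 + (33,020/1232.8)×313 + (1232.8/2)×0.20×£68.00 = £2,262,126.61.
EOQ at £59.37 = 1319.4 (feasible in tier 2): TC = 33,020×£59.37 + (33,020/1319.4)×313 + (1319.4/2)×0.20×£59.37 = £1,976,063.98.
EOQ at £54.16 = 1381.4 < 2600, so use break Q=2600: TC = 33,020×£54.16 + (33,020/2600.0)×313 + (2600.0/2)×0.20×£54.16 = £1,806,419.90.
Lowest total cost is £1,806,419.90 at Q = 2600.0.

Q* ≈ 2,600 boxes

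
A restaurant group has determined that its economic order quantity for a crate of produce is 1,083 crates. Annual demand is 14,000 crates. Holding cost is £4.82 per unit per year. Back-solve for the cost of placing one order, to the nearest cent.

S ≈ £201.90

The basic EOQ model gives Q* = √(2DS/H); rearrange for the unknown.
From Q* = √(2DS/H): S = Q*²H / (2D) = 1,083² × 4.82 / (2 × 14,000) = 201.9045.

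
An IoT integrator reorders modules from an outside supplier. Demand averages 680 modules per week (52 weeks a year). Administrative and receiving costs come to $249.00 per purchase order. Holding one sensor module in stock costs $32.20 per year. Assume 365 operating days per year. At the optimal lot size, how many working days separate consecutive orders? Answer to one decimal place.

T ≈ 7.6 days

Annual demand D = 680 × 52 = 35,360.
Q* = √(2DS/H) = √(2 × 35,360 × 249 / 32.2) ≈ 739.51.
Cycle time = Q*/D × 365 = 739.51 / 35,360 × 365 ≈ 7.633 days.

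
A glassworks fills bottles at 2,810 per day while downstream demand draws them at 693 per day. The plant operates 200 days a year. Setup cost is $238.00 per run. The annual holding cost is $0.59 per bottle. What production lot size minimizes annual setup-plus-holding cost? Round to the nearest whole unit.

Q* ≈ 12,183 bottles

Annual demand D = 693 × 200 = 138,600.
Production build-up factor (1 − d/p) = 1 − 693/2,810 = 0.7534.
Q* = √(2DS / (H(1 − d/p))) = √(2 × 138,600 × 238 / (0.59 × 0.7534)).
= √(65,973,600 / 0.4445) ≈ 12182.932.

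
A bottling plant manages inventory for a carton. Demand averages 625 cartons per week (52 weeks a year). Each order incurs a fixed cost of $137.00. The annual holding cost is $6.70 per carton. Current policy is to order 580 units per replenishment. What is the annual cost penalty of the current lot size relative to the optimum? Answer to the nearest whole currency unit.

Annual demand D = 625 × 52 = 32,500.
EOQ = √(2DS/H) = √(2 × 32,500 × 137 / 6.7) ≈ 1152.87.
Cost at Q* = (D/Q*)S + (Q*/2)H = √(2DSH) ≈ $7,724.22.
Cost at Q = 580: (32,500/580)×137 + (580/2)×6.7 = $7,676.72 + $1,943.00 = $9,619.72.
Excess = $9,619.72 − $7,724.22 = $1,895.51.

Extra cost ≈ $1,896 per year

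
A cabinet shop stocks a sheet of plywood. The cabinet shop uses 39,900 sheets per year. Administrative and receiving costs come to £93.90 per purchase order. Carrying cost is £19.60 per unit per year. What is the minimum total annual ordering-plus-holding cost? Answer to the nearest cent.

Q* = √(2DS/H) = √(2 × 39,900 × 93.9 / 19.6) ≈ 618.31.
At the optimum the two cost components are equal, so total cost = 2·(Q*/2)H = Q*·H.
Minimum total = √(2DSH) = √(2 × 39,900 × 93.9 × 19.6) ≈ 12118.874.

TC* ≈ £12,118.87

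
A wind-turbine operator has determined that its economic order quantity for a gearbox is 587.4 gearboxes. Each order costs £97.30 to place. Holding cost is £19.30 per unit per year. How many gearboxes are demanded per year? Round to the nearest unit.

Invert the EOQ relation Q*² = 2DS/H.
From Q* = √(2DS/H): D = Q*²H / (2S) = 587.4² × 19.3 / (2 × 97.3) = 34220.185.

D ≈ 34,220 gearboxes per year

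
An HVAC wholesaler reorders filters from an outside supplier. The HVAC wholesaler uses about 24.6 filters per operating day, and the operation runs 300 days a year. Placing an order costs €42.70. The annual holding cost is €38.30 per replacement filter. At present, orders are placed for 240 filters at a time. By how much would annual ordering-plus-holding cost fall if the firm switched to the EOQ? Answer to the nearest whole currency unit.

Annual demand D = 24.6 × 300 = 7,380.
EOQ = √(2DS/H) = √(2 × 7,380 × 42.7 / 38.3) ≈ 128.28.
Cost at Q* = (D/Q*)S + (Q*/2)H = √(2DSH) ≈ €4,913.11.
Cost at Q = 240: (7,380/240)×42.7 + (240/2)×38.3 = €1,313.03 + €4,596.00 = €5,909.02.
Excess = €5,909.02 − €4,913.11 = €995.91.

Extra cost ≈ €996 per year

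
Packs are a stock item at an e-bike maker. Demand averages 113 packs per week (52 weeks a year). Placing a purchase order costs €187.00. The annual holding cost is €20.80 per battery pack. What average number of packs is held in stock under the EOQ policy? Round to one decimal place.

Average inventory ≈ 162.5 packs

Annual demand D = 113 × 52 = 5,876.
The optimal lot size = √(2DS/H) = √(2 × 5,876 × 187 / 20.8) ≈ 325.05.
Average inventory = Q*/2 ≈ 325.05 / 2 = 162.523.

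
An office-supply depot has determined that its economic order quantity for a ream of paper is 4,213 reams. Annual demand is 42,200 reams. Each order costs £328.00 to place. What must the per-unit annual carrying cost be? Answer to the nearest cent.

H ≈ £1.56

The basic EOQ model gives Q* = √(2DS/H); rearrange for the unknown.
From Q* = √(2DS/H): H = 2DS / Q*² = 2 × 42,200 × 328 / 4,213² = 1.5597.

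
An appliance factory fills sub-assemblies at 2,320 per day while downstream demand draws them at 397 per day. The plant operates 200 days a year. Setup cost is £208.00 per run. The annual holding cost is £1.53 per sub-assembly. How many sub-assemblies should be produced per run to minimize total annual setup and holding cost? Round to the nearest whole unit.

Annual demand D = 397 × 200 = 79,400.
Production build-up factor (1 − d/p) = 1 − 397/2,320 = 0.8289.
Q* = √(2DS / (H(1 − d/p))) = √(2 × 79,400 × 208 / (1.53 × 0.8289)).
= √(33,030,400 / 1.2682) ≈ 5103.470.

Q* ≈ 5,103 sub-assemblies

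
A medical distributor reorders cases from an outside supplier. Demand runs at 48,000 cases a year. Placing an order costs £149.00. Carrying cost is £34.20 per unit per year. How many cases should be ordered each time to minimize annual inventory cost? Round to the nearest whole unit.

Q* ≈ 647 cases

EOQ = √(2DS / H) = √(2 × 48,000 × 149 / 34.2).
= √(14,304,000 / 34.2) = √418,245.614 ≈ 646.719.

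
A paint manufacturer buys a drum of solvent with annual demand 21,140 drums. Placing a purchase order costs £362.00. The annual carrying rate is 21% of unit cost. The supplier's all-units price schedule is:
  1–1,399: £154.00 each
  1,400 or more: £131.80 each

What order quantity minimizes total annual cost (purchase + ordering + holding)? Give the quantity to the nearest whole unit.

Q* ≈ 1,400 drums

Holding cost per unit per year at price C is H = 0.21·C.
For each price level, check whether its EOQ is feasible; otherwise the best quantity at that price is the breakpoint.
EOQ at £154.00 = 687.9 (feasible in tier 1): TC = 21,140×£154.00 + (21,140/687.9)×362 + (687.9/2)×0.21×£154.00 = £3,277,808.04.
EOQ at £131.80 = 743.6 < 1400, so use break Q=1400: TC = 21,140×£131.80 + (21,140/1400.0)×362 + (1400.0/2)×0.21×£131.80 = £2,811,092.80.
Lowest total cost is £2,811,092.80 at Q = 1400.0.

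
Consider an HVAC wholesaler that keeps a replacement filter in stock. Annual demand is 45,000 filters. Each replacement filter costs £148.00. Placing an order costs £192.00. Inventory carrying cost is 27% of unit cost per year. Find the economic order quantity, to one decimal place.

Q* ≈ 657.6 filters

Holding cost H = 0.27 × £148.00 = £39.9600 per unit per year.
EOQ = √(2DS / H) = √(2 × 45,000 × 192 / 39.96).
= √(17,280,000 / 39.96) = √432,432.4324 ≈ 657.596.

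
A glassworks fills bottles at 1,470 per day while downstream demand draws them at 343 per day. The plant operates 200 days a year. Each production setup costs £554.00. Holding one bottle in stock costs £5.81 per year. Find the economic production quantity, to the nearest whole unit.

Annual demand D = 343 × 200 = 68,600.
Production build-up factor (1 − d/p) = 1 − 343/1,470 = 0.7667.
Q* = √(2DS / (H(1 − d/p))) = √(2 × 68,600 × 554 / (5.81 × 0.7667)).
= √(76,008,800 / 4.4543) ≈ 4130.861.

Q* ≈ 4,131 bottles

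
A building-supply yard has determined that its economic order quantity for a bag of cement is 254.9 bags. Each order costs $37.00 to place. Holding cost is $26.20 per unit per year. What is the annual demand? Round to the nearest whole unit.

D ≈ 23,004 bags per year

The basic EOQ model gives Q* = √(2DS/H); rearrange for the unknown.
From Q* = √(2DS/H): D = Q*²H / (2S) = 254.9² × 26.2 / (2 × 37) = 23004.312.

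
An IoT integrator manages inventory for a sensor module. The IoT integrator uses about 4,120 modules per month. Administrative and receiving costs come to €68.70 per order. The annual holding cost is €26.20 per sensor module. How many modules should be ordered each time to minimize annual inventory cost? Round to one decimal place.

Annual demand D = 4,120 × 12 = 49,440.
EOQ = √(2DS / H) = √(2 × 49,440 × 68.7 / 26.2).
= √(6,793,056 / 26.2) = √259,276.9466 ≈ 509.192.

Q* ≈ 509.2 modules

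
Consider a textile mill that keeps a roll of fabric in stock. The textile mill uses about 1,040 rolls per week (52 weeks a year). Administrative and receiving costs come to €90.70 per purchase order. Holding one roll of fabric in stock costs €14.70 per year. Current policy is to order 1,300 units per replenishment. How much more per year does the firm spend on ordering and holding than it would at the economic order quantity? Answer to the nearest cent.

Extra cost ≈ €1,319.43 per year

Annual demand D = 1,040 × 52 = 54,080.
EOQ = √(2DS/H) = √(2 × 54,080 × 90.7 / 14.7) ≈ 816.92.
Cost at Q* = (D/Q*)S + (Q*/2)H = √(2DSH) ≈ €12,008.69.
Cost at Q = 1,300: (54,080/1,300)×90.7 + (1,300/2)×14.7 = €3,773.12 + €9,555.00 = €13,328.12.
Excess = €13,328.12 − €12,008.69 = €1,319.43.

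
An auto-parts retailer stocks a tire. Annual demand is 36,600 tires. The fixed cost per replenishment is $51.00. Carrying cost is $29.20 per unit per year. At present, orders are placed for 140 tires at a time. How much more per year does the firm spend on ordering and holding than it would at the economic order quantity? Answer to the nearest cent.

Extra cost ≈ $4,936.10 per year

EOQ = √(2DS/H) = √(2 × 36,600 × 51 / 29.2) ≈ 357.56.
Cost at Q* = (D/Q*)S + (Q*/2)H = √(2DSH) ≈ $10,440.76.
Cost at Q = 140: (36,600/140)×51 + (140/2)×29.2 = $13,332.86 + $2,044.00 = $15,376.86.
Excess = $15,376.86 − $10,440.76 = $4,936.10.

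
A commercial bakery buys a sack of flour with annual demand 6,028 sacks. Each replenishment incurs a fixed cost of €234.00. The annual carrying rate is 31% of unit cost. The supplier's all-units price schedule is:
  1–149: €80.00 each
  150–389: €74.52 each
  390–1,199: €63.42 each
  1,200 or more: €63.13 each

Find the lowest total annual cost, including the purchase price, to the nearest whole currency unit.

Holding cost per unit per year at price C is H = 0.31·C.
For each price level, check whether its EOQ is feasible; otherwise the best quantity at that price is the breakpoint.
Tier 1 (€80.00): EOQ = 337.3 exceeds tier's upper bound 149, so this tier is dominated.
EOQ at €74.52 = 349.5 (feasible in tier 2): TC = 6,028×€74.52 + (6,028/349.5)×234 + (349.5/2)×0.31×€74.52 = €457,279.41.
EOQ at €63.42 = 378.8 < 390, so use break Q=390: TC = 6,028×€63.42 + (6,028/390.0)×234 + (390.0/2)×0.31×€63.42 = €389,746.30.
EOQ at €63.13 = 379.7 < 1200, so use break Q=1200: TC = 6,028×€63.13 + (6,028/1200.0)×234 + (1200.0/2)×0.31×€63.13 = €393,465.28.
Lowest total cost among the candidates is at Q = 390.0.

TC* ≈ €389,746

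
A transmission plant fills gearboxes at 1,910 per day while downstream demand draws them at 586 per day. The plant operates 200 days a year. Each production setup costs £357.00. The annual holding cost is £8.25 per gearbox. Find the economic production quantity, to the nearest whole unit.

Annual demand D = 586 × 200 = 117,200.
Production build-up factor (1 − d/p) = 1 − 586/1,910 = 0.6932.
Q* = √(2DS / (H(1 − d/p))) = √(2 × 117,200 × 357 / (8.25 × 0.6932)).
= √(83,680,800 / 5.7188) ≈ 3825.239.

Q* ≈ 3,825 gearboxes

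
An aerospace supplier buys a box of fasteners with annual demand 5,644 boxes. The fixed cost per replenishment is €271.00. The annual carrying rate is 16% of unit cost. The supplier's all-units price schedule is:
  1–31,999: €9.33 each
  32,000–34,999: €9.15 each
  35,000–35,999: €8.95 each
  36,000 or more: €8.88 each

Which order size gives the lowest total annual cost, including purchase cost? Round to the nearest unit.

Holding cost per unit per year at price C is H = 0.16·C.
For each price level, check whether its EOQ is feasible; otherwise the best quantity at that price is the breakpoint.
EOQ at €9.33 = 1431.5 (feasible in tier 1): TC = 5,644×€9.33 + (5,644/1431.5)×271 + (1431.5/2)×0.16×€9.33 = €54,795.47.
EOQ at €9.15 = 1445.5 < 32000, so use break Q=32000: TC = 5,644×€9.15 + (5,644/32000.0)×271 + (32000.0/2)×0.16×€9.15 = €75,114.40.
EOQ at €8.95 = 1461.6 < 35000, so use break Q=35000: TC = 5,644×€8.95 + (5,644/35000.0)×271 + (35000.0/2)×0.16×€8.95 = €75,617.50.
EOQ at €8.88 = 1467.3 < 36000, so use break Q=36000: TC = 5,644×€8.88 + (5,644/36000.0)×271 + (36000.0/2)×0.16×€8.88 = €75,735.61.
Lowest total cost is €54,795.47 at Q = 1431.5.

Q* ≈ 1,432 boxes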